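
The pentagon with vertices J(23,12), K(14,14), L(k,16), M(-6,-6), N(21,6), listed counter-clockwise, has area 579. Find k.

-24

The doubled signed area Σ (x_i y_{i+1} − x_{i+1} y_i) is linear in k.
With k=0 it equals 678; the coefficient of k is -20 (from the two edges through L).
So -20·k + 678 = 2·579 = 1158 ⇒ k = -24.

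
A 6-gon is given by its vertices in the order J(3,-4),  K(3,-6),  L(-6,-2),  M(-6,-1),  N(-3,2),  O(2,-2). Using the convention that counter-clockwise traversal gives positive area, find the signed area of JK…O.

Apply the shoelace formula: 2A = Σ (x_i·y_{i+1} − x_{i+1}·y_i), indices taken mod 6.
Σ = (-6) + (-42) + (-6) + (-15) + (2) + (-2) = -69
Signed area = Σ/2 = -34.5 (negative ⇒ clockwise traversal).

-34.5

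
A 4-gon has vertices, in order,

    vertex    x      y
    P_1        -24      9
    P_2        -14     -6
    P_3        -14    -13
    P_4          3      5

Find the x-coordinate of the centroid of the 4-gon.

Apply the shoelace formula. First the cross-terms c_i = x_i·y_{i+1} − x_{i+1}·y_i:
  270, 98, -31, 147  ⇒  2A = 484, A = 242.
Then Σ (x_i + x_{i+1})·c_i = -15750, so x̄ = -15750 / (6·242) = -2625/242.

-2625/242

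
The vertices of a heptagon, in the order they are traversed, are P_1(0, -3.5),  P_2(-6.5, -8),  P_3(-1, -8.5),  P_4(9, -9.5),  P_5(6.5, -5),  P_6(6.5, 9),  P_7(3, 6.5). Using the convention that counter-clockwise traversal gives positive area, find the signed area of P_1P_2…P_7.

111.5

Apply the surveyor's formula: 2A = Σ (x_i·y_{i+1} − x_{i+1}·y_i), indices taken mod 7.
P_1→P_2: (0)(-8) − (-6.5)(-3.5) = -22.75
P_2→P_3: (-6.5)(-8.5) − (-1)(-8) = 47.25
P_3→P_4: (-1)(-9.5) − (9)(-8.5) = 86
P_4→P_5: (9)(-5) − (6.5)(-9.5) = 16.75
P_5→P_6: (6.5)(9) − (6.5)(-5) = 91
P_6→P_7: (6.5)(6.5) − (3)(9) = 15.25
P_7→P_1: (3)(-3.5) − (0)(6.5) = -10.5
Σ = 223
Signed area = Σ/2 = 111.5 (positive ⇒ counter-clockwise traversal).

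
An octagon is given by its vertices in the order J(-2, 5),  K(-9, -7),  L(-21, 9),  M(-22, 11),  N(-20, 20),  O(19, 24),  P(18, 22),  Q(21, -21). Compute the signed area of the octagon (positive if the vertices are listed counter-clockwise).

-1036.5

Apply the shoelace formula: 2A = Σ (x_i·y_{i+1} − x_{i+1}·y_i), indices taken mod 8.
Cross-terms: 59, -228, -33, -220, -860, -14, -840, 63  ⇒  Σ = -2073
Signed area = Σ/2 = -1036.5 (negative ⇒ clockwise traversal).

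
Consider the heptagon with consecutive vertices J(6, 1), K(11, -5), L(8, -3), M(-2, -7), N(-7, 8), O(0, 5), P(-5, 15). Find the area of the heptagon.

133

Apply the shoelace (surveyor's) formula: 2A = Σ (x_i·y_{i+1} − x_{i+1}·y_i), indices taken mod 7.
J→K: (6)(-5) − (11)(1) = -41
K→L: (11)(-3) − (8)(-5) = 7
L→M: (8)(-7) − (-2)(-3) = -62
M→N: (-2)(8) − (-7)(-7) = -65
N→O: (-7)(5) − (0)(8) = -35
O→P: (0)(15) − (-5)(5) = 25
P→J: (-5)(1) − (6)(15) = -95
Σ = -266
Area = |Σ|/2 = 133.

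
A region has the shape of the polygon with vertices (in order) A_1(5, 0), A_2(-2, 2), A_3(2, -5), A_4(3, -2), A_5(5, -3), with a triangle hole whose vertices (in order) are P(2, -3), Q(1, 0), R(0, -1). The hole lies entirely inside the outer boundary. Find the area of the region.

Outer boundary:
Apply the surveyor's formula: 2A = Σ (x_i·y_{i+1} − x_{i+1}·y_i), indices taken mod 5.
A_1→A_2: (5)(2) − (-2)(0) = 10
A_2→A_3: (-2)(-5) − (2)(2) = 6
A_3→A_4: (2)(-2) − (3)(-5) = 11
A_4→A_5: (3)(-3) − (5)(-2) = 1
A_5→A_1: (5)(0) − (5)(-3) = 15
Σ = 43
Area = |Σ|/2 = 21.5.
Hole:
Apply the shoelace formula: 2A = Σ (x_i·y_{i+1} − x_{i+1}·y_i), indices taken mod 3.
P→Q: (2)(0) − (1)(-3) = 3
Q→R: (1)(-1) − (0)(0) = -1
R→P: (0)(-3) − (2)(-1) = 2
Σ = 4
Area = |Σ|/2 = 2.
Net area = 21.5 − 2 = 19.5.

19.5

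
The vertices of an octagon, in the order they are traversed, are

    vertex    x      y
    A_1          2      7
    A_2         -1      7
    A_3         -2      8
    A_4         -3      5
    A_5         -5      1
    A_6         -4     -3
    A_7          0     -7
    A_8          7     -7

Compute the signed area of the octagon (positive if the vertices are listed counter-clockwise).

Apply the shoelace formula: 2A = Σ (x_i·y_{i+1} − x_{i+1}·y_i), indices taken mod 8.
Cross-terms: 21, 6, 14, 22, 19, 28, 49, 63  ⇒  Σ = 222
Signed area = Σ/2 = 111 (positive ⇒ counter-clockwise traversal).

111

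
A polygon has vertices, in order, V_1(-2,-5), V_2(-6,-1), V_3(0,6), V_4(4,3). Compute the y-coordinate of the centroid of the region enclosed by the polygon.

100/153

Apply Gauss's area formula. First the cross-terms c_i = x_i·y_{i+1} − x_{i+1}·y_i:
  -28, -36, -24, -14  ⇒  2A = -102, A = -51.
Then Σ (y_i + y_{i+1})·c_i = -200, so ȳ = -200 / (6·(-51)) = 100/153.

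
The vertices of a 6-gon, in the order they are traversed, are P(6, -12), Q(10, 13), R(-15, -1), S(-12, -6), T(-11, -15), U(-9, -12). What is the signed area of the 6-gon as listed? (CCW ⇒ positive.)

376

Σ = (198) + (185) + (78) + (114) + (-3) + (180) = 752
Signed area = Σ/2 = 376 (positive ⇒ counter-clockwise traversal).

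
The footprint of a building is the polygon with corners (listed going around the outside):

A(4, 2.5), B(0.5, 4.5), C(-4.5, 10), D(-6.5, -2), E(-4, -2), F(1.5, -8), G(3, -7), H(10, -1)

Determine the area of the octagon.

Cross-terms: 16.75, 25.25, 74, 5, 35, 13.5, 67, 29  ⇒  Σ = 265.5
Area = |Σ|/2 = 132.75.

132.75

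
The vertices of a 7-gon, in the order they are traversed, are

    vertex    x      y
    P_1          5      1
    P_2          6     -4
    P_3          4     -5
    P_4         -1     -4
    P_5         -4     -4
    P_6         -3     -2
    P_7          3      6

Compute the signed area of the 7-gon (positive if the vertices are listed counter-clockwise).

Cross-terms: -26, -14, -21, -12, -4, -12, -27  ⇒  Σ = -116
Signed area = Σ/2 = -58 (negative ⇒ clockwise traversal).

-58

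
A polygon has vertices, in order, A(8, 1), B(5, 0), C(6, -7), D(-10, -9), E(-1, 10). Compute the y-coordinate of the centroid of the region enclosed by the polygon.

-68/59

Apply the surveyor's formula. First the cross-terms c_i = x_i·y_{i+1} − x_{i+1}·y_i:
  -5, -35, -124, -109, -81  ⇒  2A = -354, A = -177.
Then Σ (y_i + y_{i+1})·c_i = 1224, so ȳ = 1224 / (6·(-177)) = -68/59.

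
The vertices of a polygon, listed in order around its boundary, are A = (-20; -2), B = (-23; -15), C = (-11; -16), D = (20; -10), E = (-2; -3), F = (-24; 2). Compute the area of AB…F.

A→B: (-20)(-15) − (-23)(-2) = 254
B→C: (-23)(-16) − (-11)(-15) = 203
C→D: (-11)(-10) − (20)(-16) = 430
D→E: (20)(-3) − (-2)(-10) = -80
E→F: (-2)(2) − (-24)(-3) = -76
F→A: (-24)(-2) − (-20)(2) = 88
Σ = 819
Area = |Σ|/2 = 409.5.

409.5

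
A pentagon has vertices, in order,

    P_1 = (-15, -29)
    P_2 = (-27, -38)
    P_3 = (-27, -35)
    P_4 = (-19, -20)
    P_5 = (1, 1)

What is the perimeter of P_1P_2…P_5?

98

|P_1P_2| = √((-12)² + (-9)²) = √225 = 15
|P_2P_3| = √((0)² + (3)²) = √9 = 3
|P_3P_4| = √((8)² + (15)²) = √289 = 17
|P_4P_5| = √((20)² + (21)²) = √841 = 29
|P_5P_1| = √((-16)² + (-30)²) = √1156 = 34
Perimeter = 15 + 3 + 17 + 29 + 34 = 98.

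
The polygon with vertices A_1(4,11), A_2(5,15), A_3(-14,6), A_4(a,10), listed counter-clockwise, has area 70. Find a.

Write out the shoelace sum; only the two edges meeting at A_4 involve a:
2·Area = [((-14)·10 − a·6) + (a·11 − 4·10)] + 245
       = 5·a + 65 = 140
⇒ a = 15.

15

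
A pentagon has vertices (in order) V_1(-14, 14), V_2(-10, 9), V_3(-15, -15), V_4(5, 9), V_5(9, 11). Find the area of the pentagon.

Cross-terms: 14, 285, -60, -26, 280  ⇒  Σ = 493
Area = |Σ|/2 = 246.5.

246.5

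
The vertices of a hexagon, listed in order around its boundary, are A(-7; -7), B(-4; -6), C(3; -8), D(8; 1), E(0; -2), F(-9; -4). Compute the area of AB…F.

66

A→B: (-7)(-6) − (-4)(-7) = 14
B→C: (-4)(-8) − (3)(-6) = 50
C→D: (3)(1) − (8)(-8) = 67
D→E: (8)(-2) − (0)(1) = -16
E→F: (0)(-4) − (-9)(-2) = -18
F→A: (-9)(-7) − (-7)(-4) = 35
Σ = 132
Area = |Σ|/2 = 66.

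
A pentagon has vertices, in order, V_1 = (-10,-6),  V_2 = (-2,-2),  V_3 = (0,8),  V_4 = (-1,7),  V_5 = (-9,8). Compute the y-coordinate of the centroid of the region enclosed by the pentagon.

Apply Gauss's area formula. First the cross-terms c_i = x_i·y_{i+1} − x_{i+1}·y_i:
  8, -16, 8, 55, 134  ⇒  2A = 189, A = 94.5.
Then Σ (y_i + y_{i+1})·c_i = 1053, so ȳ = 1053 / (6·94.5) = 13/7.

13/7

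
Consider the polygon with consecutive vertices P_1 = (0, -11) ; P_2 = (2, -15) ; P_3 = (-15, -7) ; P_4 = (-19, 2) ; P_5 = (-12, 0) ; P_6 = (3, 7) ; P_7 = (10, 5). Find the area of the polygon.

Σ = (22) + (-239) + (-163) + (24) + (-84) + (-55) + (-110) = -605
Area = |Σ|/2 = 302.5.

302.5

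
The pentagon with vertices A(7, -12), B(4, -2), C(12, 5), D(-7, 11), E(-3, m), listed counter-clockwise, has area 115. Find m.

Write out the shoelace sum; only the two edges meeting at E involve m:
2·Area = [((-7)·m − (-3)·11) + ((-3)·(-12) − 7·m)] + 245
       = -14·m + 314 = 230
⇒ m = 6.

6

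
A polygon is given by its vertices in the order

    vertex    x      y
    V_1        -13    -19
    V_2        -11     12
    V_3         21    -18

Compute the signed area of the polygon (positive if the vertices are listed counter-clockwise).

Cross-terms: -365, -54, -633  ⇒  Σ = -1052
Signed area = Σ/2 = -526 (negative ⇒ clockwise traversal).

-526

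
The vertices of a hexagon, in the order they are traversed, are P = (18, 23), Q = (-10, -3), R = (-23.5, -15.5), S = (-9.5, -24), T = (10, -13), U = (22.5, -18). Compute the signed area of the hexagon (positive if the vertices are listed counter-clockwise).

997.375

Apply the shoelace formula: 2A = Σ (x_i·y_{i+1} − x_{i+1}·y_i), indices taken mod 6.
Cross-terms: 176, 84.5, 416.75, 363.5, 112.5, 841.5  ⇒  Σ = 1994.75
Signed area = Σ/2 = 997.375 (positive ⇒ counter-clockwise traversal).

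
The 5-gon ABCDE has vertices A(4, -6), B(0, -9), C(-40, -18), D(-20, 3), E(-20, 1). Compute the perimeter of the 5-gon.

102

|AB| = √((-4)² + (-3)²) = √25 = 5
|BC| = √((-40)² + (-9)²) = √1681 = 41
|CD| = √((20)² + (21)²) = √841 = 29
|DE| = √((0)² + (-2)²) = √4 = 2
|EA| = √((24)² + (-7)²) = √625 = 25
Perimeter = 5 + 41 + 29 + 2 + 25 = 102.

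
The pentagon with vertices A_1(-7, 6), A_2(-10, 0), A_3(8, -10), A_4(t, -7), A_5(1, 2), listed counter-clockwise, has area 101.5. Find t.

6

Write out the shoelace sum; only the two edges meeting at A_4 involve t:
2·Area = [(8·(-7) − t·(-10)) + (t·2 − 1·(-7))] + 180
       = 12·t + 131 = 203
⇒ t = 6.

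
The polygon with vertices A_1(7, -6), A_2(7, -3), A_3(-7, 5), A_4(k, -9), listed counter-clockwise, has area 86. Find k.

-1

Write out the shoelace sum; only the two edges meeting at A_4 involve k:
2·Area = [((-7)·(-9) − k·5) + (k·(-6) − 7·(-9))] + 35
       = -11·k + 161 = 172
⇒ k = -1.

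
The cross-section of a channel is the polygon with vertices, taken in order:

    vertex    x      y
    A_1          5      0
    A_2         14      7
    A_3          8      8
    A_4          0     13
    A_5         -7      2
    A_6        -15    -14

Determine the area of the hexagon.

242

Apply the surveyor's formula: 2A = Σ (x_i·y_{i+1} − x_{i+1}·y_i), indices taken mod 6.
Σ = (35) + (56) + (104) + (91) + (128) + (70) = 484
Area = |Σ|/2 = 242.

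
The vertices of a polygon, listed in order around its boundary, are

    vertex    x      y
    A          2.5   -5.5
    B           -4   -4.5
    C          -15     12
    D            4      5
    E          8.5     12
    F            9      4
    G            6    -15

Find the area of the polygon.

Apply Gauss's area formula: 2A = Σ (x_i·y_{i+1} − x_{i+1}·y_i), indices taken mod 7.
Σ = (-33.25) + (-115.5) + (-123) + (5.5) + (-74) + (-159) + (4.5) = -494.75
Area = |Σ|/2 = 247.375.

247.375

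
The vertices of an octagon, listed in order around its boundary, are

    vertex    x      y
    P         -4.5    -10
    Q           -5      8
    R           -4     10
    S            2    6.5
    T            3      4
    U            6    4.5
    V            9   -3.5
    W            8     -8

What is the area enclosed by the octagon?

Σ = (-86) + (-18) + (-46) + (-11.5) + (-10.5) + (-61.5) + (-44) + (-116) = -393.5
Area = |Σ|/2 = 196.75.

196.75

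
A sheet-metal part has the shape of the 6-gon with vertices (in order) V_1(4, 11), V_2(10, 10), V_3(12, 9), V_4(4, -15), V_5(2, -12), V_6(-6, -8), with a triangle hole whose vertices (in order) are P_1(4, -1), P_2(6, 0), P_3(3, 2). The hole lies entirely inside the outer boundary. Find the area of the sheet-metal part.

224.5

Outer boundary:
V_1→V_2: (4)(10) − (10)(11) = -70
V_2→V_3: (10)(9) − (12)(10) = -30
V_3→V_4: (12)(-15) − (4)(9) = -216
V_4→V_5: (4)(-12) − (2)(-15) = -18
V_5→V_6: (2)(-8) − (-6)(-12) = -88
V_6→V_1: (-6)(11) − (4)(-8) = -34
Σ = -456
Area = |Σ|/2 = 228.
Hole:
Σ = (6) + (12) + (-11) = 7
Area = |Σ|/2 = 3.5.
Net area = 228 − 3.5 = 224.5.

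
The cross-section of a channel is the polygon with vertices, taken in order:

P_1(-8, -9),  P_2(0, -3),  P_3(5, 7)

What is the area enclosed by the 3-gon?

Apply the shoelace formula: 2A = Σ (x_i·y_{i+1} − x_{i+1}·y_i), indices taken mod 3.
Cross-terms: 24, 15, 11  ⇒  Σ = 50
Area = |Σ|/2 = 25.

25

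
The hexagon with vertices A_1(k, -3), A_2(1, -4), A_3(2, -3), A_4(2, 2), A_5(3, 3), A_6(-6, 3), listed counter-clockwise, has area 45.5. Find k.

Write out the shoelace sum; only the two edges meeting at A_1 involve k:
2·Area = [((-6)·(-3) − k·3) + (k·(-4) − 1·(-3))] + 42
       = -7·k + 63 = 91
⇒ k = -4.

-4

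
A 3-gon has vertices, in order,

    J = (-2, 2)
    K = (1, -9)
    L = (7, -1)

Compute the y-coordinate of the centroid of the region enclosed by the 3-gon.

Apply the shoelace formula. First the cross-terms c_i = x_i·y_{i+1} − x_{i+1}·y_i:
  16, 62, 12  ⇒  2A = 90, A = 45.
Then Σ (y_i + y_{i+1})·c_i = -720, so ȳ = -720 / (6·45) = -8/3.

-8/3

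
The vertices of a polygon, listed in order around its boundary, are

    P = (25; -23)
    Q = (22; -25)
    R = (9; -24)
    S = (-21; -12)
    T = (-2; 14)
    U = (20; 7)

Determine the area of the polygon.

1140.5

Apply Gauss's area formula: 2A = Σ (x_i·y_{i+1} − x_{i+1}·y_i), indices taken mod 6.
P→Q: (25)(-25) − (22)(-23) = -119
Q→R: (22)(-24) − (9)(-25) = -303
R→S: (9)(-12) − (-21)(-24) = -612
S→T: (-21)(14) − (-2)(-12) = -318
T→U: (-2)(7) − (20)(14) = -294
U→P: (20)(-23) − (25)(7) = -635
Σ = -2281
Area = |Σ|/2 = 1140.5.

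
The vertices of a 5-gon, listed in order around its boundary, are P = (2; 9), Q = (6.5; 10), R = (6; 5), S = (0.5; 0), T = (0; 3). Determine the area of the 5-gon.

Apply Gauss's area formula: 2A = Σ (x_i·y_{i+1} − x_{i+1}·y_i), indices taken mod 5.
Cross-terms: -38.5, -27.5, -2.5, 1.5, -6  ⇒  Σ = -73
Area = |Σ|/2 = 36.5.

36.5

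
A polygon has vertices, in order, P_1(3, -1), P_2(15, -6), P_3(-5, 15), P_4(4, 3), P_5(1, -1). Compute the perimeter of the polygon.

|P_1P_2| = √((12)² + (-5)²) = √169 = 13
|P_2P_3| = √((-20)² + (21)²) = √841 = 29
|P_3P_4| = √((9)² + (-12)²) = √225 = 15
|P_4P_5| = √((-3)² + (-4)²) = √25 = 5
|P_5P_1| = √((2)² + (0)²) = √4 = 2
Perimeter = 13 + 29 + 15 + 5 + 2 = 64.

64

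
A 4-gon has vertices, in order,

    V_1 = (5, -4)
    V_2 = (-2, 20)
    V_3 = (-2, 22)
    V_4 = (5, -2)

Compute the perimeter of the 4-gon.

54

|V_1V_2| = √((-7)² + (24)²) = √625 = 25
|V_2V_3| = √((0)² + (2)²) = √4 = 2
|V_3V_4| = √((7)² + (-24)²) = √625 = 25
|V_4V_1| = √((0)² + (-2)²) = √4 = 2
Perimeter = 25 + 2 + 25 + 2 = 54.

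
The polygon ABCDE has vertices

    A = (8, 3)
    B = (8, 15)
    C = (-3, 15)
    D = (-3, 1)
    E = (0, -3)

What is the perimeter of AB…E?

|AB| = √((0)² + (12)²) = √144 = 12
|BC| = √((-11)² + (0)²) = √121 = 11
|CD| = √((0)² + (-14)²) = √196 = 14
|DE| = √((3)² + (-4)²) = √25 = 5
|EA| = √((8)² + (6)²) = √100 = 10
Perimeter = 12 + 11 + 14 + 5 + 10 = 52.

52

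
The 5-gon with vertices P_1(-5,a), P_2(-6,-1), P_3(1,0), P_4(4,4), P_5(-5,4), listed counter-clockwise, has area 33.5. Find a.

The doubled signed area Σ (x_i y_{i+1} − x_{i+1} y_i) is linear in a.
With a=0 it equals 66; the coefficient of a is 1 (from the two edges through P_1).
So 1·a + 66 = 2·33.5 = 67 ⇒ a = 1.

1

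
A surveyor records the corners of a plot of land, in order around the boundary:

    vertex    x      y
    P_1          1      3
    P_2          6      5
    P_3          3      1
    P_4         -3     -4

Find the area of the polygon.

18

Cross-terms: -13, -9, -9, -5  ⇒  Σ = -36
Area = |Σ|/2 = 18.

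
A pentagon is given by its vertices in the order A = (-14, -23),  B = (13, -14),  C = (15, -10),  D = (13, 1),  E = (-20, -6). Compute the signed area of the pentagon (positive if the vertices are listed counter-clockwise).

519

Apply the shoelace (surveyor's) formula: 2A = Σ (x_i·y_{i+1} − x_{i+1}·y_i), indices taken mod 5.
Σ = (495) + (80) + (145) + (-58) + (376) = 1038
Signed area = Σ/2 = 519 (positive ⇒ counter-clockwise traversal).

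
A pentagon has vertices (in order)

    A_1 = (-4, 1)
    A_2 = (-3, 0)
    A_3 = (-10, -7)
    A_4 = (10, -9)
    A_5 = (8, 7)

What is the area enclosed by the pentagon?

Cross-terms: 3, 21, 160, 142, 36  ⇒  Σ = 362
Area = |Σ|/2 = 181.

181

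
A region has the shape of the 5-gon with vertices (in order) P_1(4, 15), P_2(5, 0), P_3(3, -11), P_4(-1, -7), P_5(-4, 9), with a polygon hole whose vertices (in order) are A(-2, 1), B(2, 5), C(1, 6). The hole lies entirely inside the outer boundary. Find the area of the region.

143.5

Outer boundary:
Apply the surveyor's formula: 2A = Σ (x_i·y_{i+1} − x_{i+1}·y_i), indices taken mod 5.
P_1→P_2: (4)(0) − (5)(15) = -75
P_2→P_3: (5)(-11) − (3)(0) = -55
P_3→P_4: (3)(-7) − (-1)(-11) = -32
P_4→P_5: (-1)(9) − (-4)(-7) = -37
P_5→P_1: (-4)(15) − (4)(9) = -96
Σ = -295
Area = |Σ|/2 = 147.5.
Hole:
A→B: (-2)(5) − (2)(1) = -12
B→C: (2)(6) − (1)(5) = 7
C→A: (1)(1) − (-2)(6) = 13
Σ = 8
Area = |Σ|/2 = 4.
Net area = 147.5 − 4 = 143.5.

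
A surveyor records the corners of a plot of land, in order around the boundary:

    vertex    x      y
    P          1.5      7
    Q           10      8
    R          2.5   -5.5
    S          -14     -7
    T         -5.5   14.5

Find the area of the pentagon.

Apply the surveyor's formula: 2A = Σ (x_i·y_{i+1} − x_{i+1}·y_i), indices taken mod 5.
Σ = (-58) + (-75) + (-94.5) + (-241.5) + (-60.25) = -529.25
Area = |Σ|/2 = 264.625.

264.625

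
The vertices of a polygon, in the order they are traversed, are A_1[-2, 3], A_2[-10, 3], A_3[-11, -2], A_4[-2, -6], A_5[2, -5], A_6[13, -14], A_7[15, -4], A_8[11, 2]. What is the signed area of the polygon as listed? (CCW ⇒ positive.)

233.5

Apply the shoelace formula: 2A = Σ (x_i·y_{i+1} − x_{i+1}·y_i), indices taken mod 8.
Σ = (24) + (53) + (62) + (22) + (37) + (158) + (74) + (37) = 467
Signed area = Σ/2 = 233.5 (positive ⇒ counter-clockwise traversal).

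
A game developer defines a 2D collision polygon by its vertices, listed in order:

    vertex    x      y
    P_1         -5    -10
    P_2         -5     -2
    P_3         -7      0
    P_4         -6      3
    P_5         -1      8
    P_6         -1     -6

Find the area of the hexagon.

Apply Gauss's area formula: 2A = Σ (x_i·y_{i+1} − x_{i+1}·y_i), indices taken mod 6.
Σ = (-40) + (-14) + (-21) + (-45) + (14) + (-20) = -126
Area = |Σ|/2 = 63.

63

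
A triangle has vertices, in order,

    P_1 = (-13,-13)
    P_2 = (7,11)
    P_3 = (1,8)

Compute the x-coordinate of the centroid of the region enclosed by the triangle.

-5/3

Apply the shoelace (surveyor's) formula. First the cross-terms c_i = x_i·y_{i+1} − x_{i+1}·y_i:
  -52, 45, 91  ⇒  2A = 84, A = 42.
Then Σ (x_i + x_{i+1})·c_i = -420, so x̄ = -420 / (6·42) = -5/3.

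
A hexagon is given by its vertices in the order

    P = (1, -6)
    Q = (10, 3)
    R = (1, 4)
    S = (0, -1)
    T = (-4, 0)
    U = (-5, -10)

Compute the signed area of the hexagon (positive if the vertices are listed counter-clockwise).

Σ = (63) + (37) + (-1) + (-4) + (40) + (40) = 175
Signed area = Σ/2 = 87.5 (positive ⇒ counter-clockwise traversal).

87.5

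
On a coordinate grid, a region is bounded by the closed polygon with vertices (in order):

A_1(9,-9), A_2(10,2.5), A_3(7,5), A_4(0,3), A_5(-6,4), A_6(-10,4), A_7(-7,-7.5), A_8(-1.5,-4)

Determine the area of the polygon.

Apply the shoelace formula: 2A = Σ (x_i·y_{i+1} − x_{i+1}·y_i), indices taken mod 8.
Σ = (112.5) + (32.5) + (21) + (18) + (16) + (103) + (16.75) + (49.5) = 369.25
Area = |Σ|/2 = 184.625.

184.625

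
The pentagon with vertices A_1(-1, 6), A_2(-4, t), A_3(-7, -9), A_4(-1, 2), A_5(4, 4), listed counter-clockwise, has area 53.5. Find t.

9

Write out the shoelace sum; only the two edges meeting at A_2 involve t:
2·Area = [((-1)·t − (-4)·6) + ((-4)·(-9) − (-7)·t)] + -7
       = 6·t + 53 = 107
⇒ t = 9.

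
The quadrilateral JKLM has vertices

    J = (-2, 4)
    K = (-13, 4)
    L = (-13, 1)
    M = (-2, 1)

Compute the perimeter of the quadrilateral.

28

|JK| = √((-11)² + (0)²) = √121 = 11
|KL| = √((0)² + (-3)²) = √9 = 3
|LM| = √((11)² + (0)²) = √121 = 11
|MJ| = √((0)² + (3)²) = √9 = 3
Perimeter = 11 + 3 + 11 + 3 = 28.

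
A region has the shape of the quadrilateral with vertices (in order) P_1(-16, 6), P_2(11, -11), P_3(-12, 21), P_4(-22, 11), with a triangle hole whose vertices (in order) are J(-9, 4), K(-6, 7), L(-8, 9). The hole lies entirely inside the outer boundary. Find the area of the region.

285.5

Outer boundary:
Apply Gauss's area formula: 2A = Σ (x_i·y_{i+1} − x_{i+1}·y_i), indices taken mod 4.
P_1→P_2: (-16)(-11) − (11)(6) = 110
P_2→P_3: (11)(21) − (-12)(-11) = 99
P_3→P_4: (-12)(11) − (-22)(21) = 330
P_4→P_1: (-22)(6) − (-16)(11) = 44
Σ = 583
Area = |Σ|/2 = 291.5.
Hole:
Apply Gauss's area formula: 2A = Σ (x_i·y_{i+1} − x_{i+1}·y_i), indices taken mod 3.
Cross-terms: -39, 2, 49  ⇒  Σ = 12
Area = |Σ|/2 = 6.
Net area = 291.5 − 6 = 285.5.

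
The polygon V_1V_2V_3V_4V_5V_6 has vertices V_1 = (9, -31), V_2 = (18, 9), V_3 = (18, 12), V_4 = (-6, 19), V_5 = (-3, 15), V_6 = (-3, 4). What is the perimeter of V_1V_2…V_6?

122

|V_1V_2| = √((9)² + (40)²) = √1681 = 41
|V_2V_3| = √((0)² + (3)²) = √9 = 3
|V_3V_4| = √((-24)² + (7)²) = √625 = 25
|V_4V_5| = √((3)² + (-4)²) = √25 = 5
|V_5V_6| = √((0)² + (-11)²) = √121 = 11
|V_6V_1| = √((12)² + (-35)²) = √1369 = 37
Perimeter = 41 + 3 + 25 + 5 + 11 + 37 = 122.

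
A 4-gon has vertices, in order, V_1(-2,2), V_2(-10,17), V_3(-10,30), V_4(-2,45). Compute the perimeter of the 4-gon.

|V_1V_2| = √((-8)² + (15)²) = √289 = 17
|V_2V_3| = √((0)² + (13)²) = √169 = 13
|V_3V_4| = √((8)² + (15)²) = √289 = 17
|V_4V_1| = √((0)² + (-43)²) = √1849 = 43
Perimeter = 17 + 13 + 17 + 43 = 90.

90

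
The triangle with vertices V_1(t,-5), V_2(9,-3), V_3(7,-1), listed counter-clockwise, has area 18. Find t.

Write out the shoelace sum; only the two edges meeting at V_1 involve t:
2·Area = [(7·(-5) − t·(-1)) + (t·(-3) − 9·(-5))] + 12
       = -2·t + 22 = 36
⇒ t = -7.

-7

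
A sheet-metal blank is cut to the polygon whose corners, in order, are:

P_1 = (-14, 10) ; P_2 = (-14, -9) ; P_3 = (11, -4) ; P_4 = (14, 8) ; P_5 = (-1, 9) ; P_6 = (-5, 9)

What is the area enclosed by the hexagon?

Apply the shoelace formula: 2A = Σ (x_i·y_{i+1} − x_{i+1}·y_i), indices taken mod 6.
Cross-terms: 266, 155, 144, 134, 36, 76  ⇒  Σ = 811
Area = |Σ|/2 = 405.5.

405.5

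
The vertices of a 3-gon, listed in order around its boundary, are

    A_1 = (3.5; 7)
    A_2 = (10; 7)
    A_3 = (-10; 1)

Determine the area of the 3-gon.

19.5

Σ = (-45.5) + (80) + (-73.5) = -39
Area = |Σ|/2 = 19.5.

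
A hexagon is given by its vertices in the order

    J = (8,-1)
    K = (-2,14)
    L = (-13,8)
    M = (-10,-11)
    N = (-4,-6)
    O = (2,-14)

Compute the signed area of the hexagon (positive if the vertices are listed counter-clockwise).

Σ = (110) + (166) + (223) + (16) + (68) + (110) = 693
Signed area = Σ/2 = 346.5 (positive ⇒ counter-clockwise traversal).

346.5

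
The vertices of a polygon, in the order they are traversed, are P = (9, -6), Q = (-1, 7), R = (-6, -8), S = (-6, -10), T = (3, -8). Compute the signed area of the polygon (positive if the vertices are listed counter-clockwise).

125.5

Apply the shoelace (surveyor's) formula: 2A = Σ (x_i·y_{i+1} − x_{i+1}·y_i), indices taken mod 5.
Cross-terms: 57, 50, 12, 78, 54  ⇒  Σ = 251
Signed area = Σ/2 = 125.5 (positive ⇒ counter-clockwise traversal).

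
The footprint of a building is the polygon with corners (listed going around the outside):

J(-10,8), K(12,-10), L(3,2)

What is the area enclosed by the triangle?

51

Apply the shoelace formula: 2A = Σ (x_i·y_{i+1} − x_{i+1}·y_i), indices taken mod 3.
J→K: (-10)(-10) − (12)(8) = 4
K→L: (12)(2) − (3)(-10) = 54
L→J: (3)(8) − (-10)(2) = 44
Σ = 102
Area = |Σ|/2 = 51.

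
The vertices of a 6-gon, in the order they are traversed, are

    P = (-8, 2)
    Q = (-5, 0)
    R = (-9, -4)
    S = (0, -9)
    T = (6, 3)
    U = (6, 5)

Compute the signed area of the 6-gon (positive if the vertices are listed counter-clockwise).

Σ = (10) + (20) + (81) + (54) + (12) + (52) = 229
Signed area = Σ/2 = 114.5 (positive ⇒ counter-clockwise traversal).

114.5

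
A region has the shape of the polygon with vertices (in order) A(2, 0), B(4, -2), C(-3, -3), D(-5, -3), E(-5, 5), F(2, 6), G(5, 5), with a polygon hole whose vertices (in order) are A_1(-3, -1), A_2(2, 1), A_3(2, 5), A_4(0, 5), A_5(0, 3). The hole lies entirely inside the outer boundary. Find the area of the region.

56

Outer boundary:
Apply the shoelace (surveyor's) formula: 2A = Σ (x_i·y_{i+1} − x_{i+1}·y_i), indices taken mod 7.
A→B: (2)(-2) − (4)(0) = -4
B→C: (4)(-3) − (-3)(-2) = -18
C→D: (-3)(-3) − (-5)(-3) = -6
D→E: (-5)(5) − (-5)(-3) = -40
E→F: (-5)(6) − (2)(5) = -40
F→G: (2)(5) − (5)(6) = -20
G→A: (5)(0) − (2)(5) = -10
Σ = -138
Area = |Σ|/2 = 69.
Hole:
Apply the shoelace formula: 2A = Σ (x_i·y_{i+1} − x_{i+1}·y_i), indices taken mod 5.
Cross-terms: -1, 8, 10, 0, 9  ⇒  Σ = 26
Area = |Σ|/2 = 13.
Net area = 69 − 13 = 56.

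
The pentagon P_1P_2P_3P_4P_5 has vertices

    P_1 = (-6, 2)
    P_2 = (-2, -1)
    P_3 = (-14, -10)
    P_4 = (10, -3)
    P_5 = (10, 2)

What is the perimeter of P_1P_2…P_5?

|P_1P_2| = √((4)² + (-3)²) = √25 = 5
|P_2P_3| = √((-12)² + (-9)²) = √225 = 15
|P_3P_4| = √((24)² + (7)²) = √625 = 25
|P_4P_5| = √((0)² + (5)²) = √25 = 5
|P_5P_1| = √((-16)² + (0)²) = √256 = 16
Perimeter = 5 + 15 + 25 + 5 + 16 = 66.

66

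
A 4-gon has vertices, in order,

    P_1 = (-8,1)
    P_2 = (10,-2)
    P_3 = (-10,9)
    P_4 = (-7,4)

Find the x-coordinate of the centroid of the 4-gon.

Apply Gauss's area formula. First the cross-terms c_i = x_i·y_{i+1} − x_{i+1}·y_i:
  6, 70, 23, 25  ⇒  2A = 124, A = 62.
Then Σ (x_i + x_{i+1})·c_i = -754, so x̄ = -754 / (6·62) = -377/186.

-377/186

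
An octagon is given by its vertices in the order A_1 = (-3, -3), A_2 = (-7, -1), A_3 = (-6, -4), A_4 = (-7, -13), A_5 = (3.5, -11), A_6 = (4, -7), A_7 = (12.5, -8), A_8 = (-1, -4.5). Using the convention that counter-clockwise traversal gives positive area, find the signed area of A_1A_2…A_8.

Apply the surveyor's formula: 2A = Σ (x_i·y_{i+1} − x_{i+1}·y_i), indices taken mod 8.
Σ = (-18) + (22) + (50) + (122.5) + (19.5) + (55.5) + (-64.25) + (-10.5) = 176.75
Signed area = Σ/2 = 88.375 (positive ⇒ counter-clockwise traversal).

88.375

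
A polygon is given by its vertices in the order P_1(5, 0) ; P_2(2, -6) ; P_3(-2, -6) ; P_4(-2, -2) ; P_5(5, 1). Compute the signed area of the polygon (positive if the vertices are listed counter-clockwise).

Apply the surveyor's formula: 2A = Σ (x_i·y_{i+1} − x_{i+1}·y_i), indices taken mod 5.
P_1→P_2: (5)(-6) − (2)(0) = -30
P_2→P_3: (2)(-6) − (-2)(-6) = -24
P_3→P_4: (-2)(-2) − (-2)(-6) = -8
P_4→P_5: (-2)(1) − (5)(-2) = 8
P_5→P_1: (5)(0) − (5)(1) = -5
Σ = -59
Signed area = Σ/2 = -29.5 (negative ⇒ clockwise traversal).

-29.5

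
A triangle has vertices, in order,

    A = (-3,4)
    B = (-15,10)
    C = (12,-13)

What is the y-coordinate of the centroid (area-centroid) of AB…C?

Apply Gauss's area formula. First the cross-terms c_i = x_i·y_{i+1} − x_{i+1}·y_i:
  30, 75, 9  ⇒  2A = 114, A = 57.
Then Σ (y_i + y_{i+1})·c_i = 114, so ȳ = 114 / (6·57) = 1/3.

1/3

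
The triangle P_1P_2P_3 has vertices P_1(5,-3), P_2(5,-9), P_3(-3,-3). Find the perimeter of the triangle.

|P_1P_2| = √((0)² + (-6)²) = √36 = 6
|P_2P_3| = √((-8)² + (6)²) = √100 = 10
|P_3P_1| = √((8)² + (0)²) = √64 = 8
Perimeter = 6 + 10 + 8 = 24.

24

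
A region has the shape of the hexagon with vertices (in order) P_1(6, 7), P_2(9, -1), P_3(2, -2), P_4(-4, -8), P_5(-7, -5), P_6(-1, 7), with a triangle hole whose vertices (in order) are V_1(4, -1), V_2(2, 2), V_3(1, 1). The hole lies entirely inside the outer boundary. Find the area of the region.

121.5

Outer boundary:
P_1→P_2: (6)(-1) − (9)(7) = -69
P_2→P_3: (9)(-2) − (2)(-1) = -16
P_3→P_4: (2)(-8) − (-4)(-2) = -24
P_4→P_5: (-4)(-5) − (-7)(-8) = -36
P_5→P_6: (-7)(7) − (-1)(-5) = -54
P_6→P_1: (-1)(7) − (6)(7) = -49
Σ = -248
Area = |Σ|/2 = 124.
Hole:
Cross-terms: 10, 0, -5  ⇒  Σ = 5
Area = |Σ|/2 = 2.5.
Net area = 124 − 2.5 = 121.5.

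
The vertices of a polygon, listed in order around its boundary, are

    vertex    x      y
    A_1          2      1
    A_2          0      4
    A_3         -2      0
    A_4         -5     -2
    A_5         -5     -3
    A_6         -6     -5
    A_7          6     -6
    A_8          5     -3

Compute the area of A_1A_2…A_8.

60.5

Apply the surveyor's formula: 2A = Σ (x_i·y_{i+1} − x_{i+1}·y_i), indices taken mod 8.
Σ = (8) + (8) + (4) + (5) + (7) + (66) + (12) + (11) = 121
Area = |Σ|/2 = 60.5.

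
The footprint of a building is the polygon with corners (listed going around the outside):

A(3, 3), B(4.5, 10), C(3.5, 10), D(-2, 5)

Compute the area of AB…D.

21.5

Apply the surveyor's formula: 2A = Σ (x_i·y_{i+1} − x_{i+1}·y_i), indices taken mod 4.
Σ = (16.5) + (10) + (37.5) + (-21) = 43
Area = |Σ|/2 = 21.5.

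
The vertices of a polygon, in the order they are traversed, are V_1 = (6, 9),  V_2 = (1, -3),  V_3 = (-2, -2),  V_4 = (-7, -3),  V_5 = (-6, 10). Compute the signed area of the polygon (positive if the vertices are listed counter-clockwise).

-122.5

Apply the shoelace formula: 2A = Σ (x_i·y_{i+1} − x_{i+1}·y_i), indices taken mod 5.
Σ = (-27) + (-8) + (-8) + (-88) + (-114) = -245
Signed area = Σ/2 = -122.5 (negative ⇒ clockwise traversal).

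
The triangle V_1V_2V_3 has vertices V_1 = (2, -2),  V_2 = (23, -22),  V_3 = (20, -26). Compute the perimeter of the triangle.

|V_1V_2| = √((21)² + (-20)²) = √841 = 29
|V_2V_3| = √((-3)² + (-4)²) = √25 = 5
|V_3V_1| = √((-18)² + (24)²) = √900 = 30
Perimeter = 29 + 5 + 30 = 64.

64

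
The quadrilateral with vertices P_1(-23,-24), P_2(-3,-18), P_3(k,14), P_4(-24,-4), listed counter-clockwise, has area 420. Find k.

Write out the shoelace sum; only the two edges meeting at P_3 involve k:
2·Area = [((-3)·14 − k·(-18)) + (k·(-4) − (-24)·14)] + 826
       = 14·k + 1120 = 840
⇒ k = -20.

-20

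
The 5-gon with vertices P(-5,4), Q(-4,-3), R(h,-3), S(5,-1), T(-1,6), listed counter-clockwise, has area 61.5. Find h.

The doubled signed area Σ (x_i y_{i+1} − x_{i+1} y_i) is linear in h.
With h=0 it equals 113; the coefficient of h is 2 (from the two edges through R).
So 2·h + 113 = 2·61.5 = 123 ⇒ h = 5.

5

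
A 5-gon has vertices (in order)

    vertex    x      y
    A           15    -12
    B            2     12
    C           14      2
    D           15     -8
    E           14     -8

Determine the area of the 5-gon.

Σ = (204) + (-164) + (-142) + (-8) + (-48) = -158
Area = |Σ|/2 = 79.

79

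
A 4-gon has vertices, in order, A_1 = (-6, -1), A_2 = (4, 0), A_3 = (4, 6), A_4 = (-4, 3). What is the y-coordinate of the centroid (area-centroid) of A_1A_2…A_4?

254/129

Apply Gauss's area formula. First the cross-terms c_i = x_i·y_{i+1} − x_{i+1}·y_i:
  4, 24, 36, 22  ⇒  2A = 86, A = 43.
Then Σ (y_i + y_{i+1})·c_i = 508, so ȳ = 508 / (6·43) = 254/129.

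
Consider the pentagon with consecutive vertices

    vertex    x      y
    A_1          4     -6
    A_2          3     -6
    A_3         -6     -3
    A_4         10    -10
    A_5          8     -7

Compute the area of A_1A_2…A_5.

Σ = (-6) + (-45) + (90) + (10) + (-20) = 29
Area = |Σ|/2 = 14.5.

14.5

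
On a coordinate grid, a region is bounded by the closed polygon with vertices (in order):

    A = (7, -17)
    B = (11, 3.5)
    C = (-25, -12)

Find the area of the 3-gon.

338

Σ = (211.5) + (-44.5) + (509) = 676
Area = |Σ|/2 = 338.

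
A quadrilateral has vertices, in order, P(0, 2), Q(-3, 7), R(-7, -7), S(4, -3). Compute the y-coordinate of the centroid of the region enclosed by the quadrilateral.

Apply the shoelace formula. First the cross-terms c_i = x_i·y_{i+1} − x_{i+1}·y_i:
  6, 70, 49, 8  ⇒  2A = 133, A = 66.5.
Then Σ (y_i + y_{i+1})·c_i = -444, so ȳ = -444 / (6·66.5) = -148/133.

-148/133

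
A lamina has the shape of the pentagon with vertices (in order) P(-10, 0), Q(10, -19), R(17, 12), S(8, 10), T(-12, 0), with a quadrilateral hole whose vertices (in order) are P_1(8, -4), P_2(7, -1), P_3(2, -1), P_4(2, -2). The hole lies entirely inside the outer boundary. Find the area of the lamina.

403

Outer boundary:
Apply the shoelace (surveyor's) formula: 2A = Σ (x_i·y_{i+1} − x_{i+1}·y_i), indices taken mod 5.
Σ = (190) + (443) + (74) + (120) + (0) = 827
Area = |Σ|/2 = 413.5.
Hole:
Σ = (20) + (-5) + (-2) + (8) = 21
Area = |Σ|/2 = 10.5.
Net area = 413.5 − 10.5 = 403.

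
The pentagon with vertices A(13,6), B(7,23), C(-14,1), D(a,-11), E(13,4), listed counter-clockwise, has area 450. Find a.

Write out the shoelace sum; only the two edges meeting at D involve a:
2·Area = [((-14)·(-11) − a·1) + (a·4 − 13·(-11))] + 612
       = 3·a + 909 = 900
⇒ a = -3.

-3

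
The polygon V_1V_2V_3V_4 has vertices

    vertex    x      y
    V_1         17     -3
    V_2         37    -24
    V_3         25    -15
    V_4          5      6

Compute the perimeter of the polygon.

|V_1V_2| = √((20)² + (-21)²) = √841 = 29
|V_2V_3| = √((-12)² + (9)²) = √225 = 15
|V_3V_4| = √((-20)² + (21)²) = √841 = 29
|V_4V_1| = √((12)² + (-9)²) = √225 = 15
Perimeter = 29 + 15 + 29 + 15 = 88.

88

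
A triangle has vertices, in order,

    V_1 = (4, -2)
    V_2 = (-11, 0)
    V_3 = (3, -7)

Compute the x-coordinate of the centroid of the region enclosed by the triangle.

-4/3

Apply the surveyor's formula. First the cross-terms c_i = x_i·y_{i+1} − x_{i+1}·y_i:
  -22, 77, 22  ⇒  2A = 77, A = 38.5.
Then Σ (x_i + x_{i+1})·c_i = -308, so x̄ = -308 / (6·38.5) = -4/3.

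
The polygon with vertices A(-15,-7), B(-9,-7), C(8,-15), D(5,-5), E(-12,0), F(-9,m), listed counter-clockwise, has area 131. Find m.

-3

Write out the shoelace sum; only the two edges meeting at F involve m:
2·Area = [((-12)·m − (-9)·0) + ((-9)·(-7) − (-15)·m)] + 208
       = 3·m + 271 = 262
⇒ m = -3.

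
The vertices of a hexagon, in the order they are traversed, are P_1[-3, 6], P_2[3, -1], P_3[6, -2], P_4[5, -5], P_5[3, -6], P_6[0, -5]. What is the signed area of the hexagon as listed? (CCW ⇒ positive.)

P_1→P_2: (-3)(-1) − (3)(6) = -15
P_2→P_3: (3)(-2) − (6)(-1) = 0
P_3→P_4: (6)(-5) − (5)(-2) = -20
P_4→P_5: (5)(-6) − (3)(-5) = -15
P_5→P_6: (3)(-5) − (0)(-6) = -15
P_6→P_1: (0)(6) − (-3)(-5) = -15
Σ = -80
Signed area = Σ/2 = -40 (negative ⇒ clockwise traversal).

-40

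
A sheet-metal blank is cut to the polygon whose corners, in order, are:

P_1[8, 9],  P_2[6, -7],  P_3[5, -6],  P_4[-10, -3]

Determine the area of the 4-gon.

126

Apply the shoelace formula: 2A = Σ (x_i·y_{i+1} − x_{i+1}·y_i), indices taken mod 4.
Σ = (-110) + (-1) + (-75) + (-66) = -252
Area = |Σ|/2 = 126.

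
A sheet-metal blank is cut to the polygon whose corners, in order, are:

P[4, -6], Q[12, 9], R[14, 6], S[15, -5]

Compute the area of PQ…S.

88

Apply the shoelace (surveyor's) formula: 2A = Σ (x_i·y_{i+1} − x_{i+1}·y_i), indices taken mod 4.
Σ = (108) + (-54) + (-160) + (-70) = -176
Area = |Σ|/2 = 88.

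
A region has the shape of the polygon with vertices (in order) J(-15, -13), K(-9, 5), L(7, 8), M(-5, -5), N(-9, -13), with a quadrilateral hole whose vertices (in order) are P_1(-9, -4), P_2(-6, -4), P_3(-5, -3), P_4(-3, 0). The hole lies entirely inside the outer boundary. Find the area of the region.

169.5

Outer boundary:
Apply Gauss's area formula: 2A = Σ (x_i·y_{i+1} − x_{i+1}·y_i), indices taken mod 5.
Σ = (-192) + (-107) + (5) + (20) + (-78) = -352
Area = |Σ|/2 = 176.
Hole:
Apply the shoelace (surveyor's) formula: 2A = Σ (x_i·y_{i+1} − x_{i+1}·y_i), indices taken mod 4.
Cross-terms: 12, -2, -9, 12  ⇒  Σ = 13
Area = |Σ|/2 = 6.5.
Net area = 176 − 6.5 = 169.5.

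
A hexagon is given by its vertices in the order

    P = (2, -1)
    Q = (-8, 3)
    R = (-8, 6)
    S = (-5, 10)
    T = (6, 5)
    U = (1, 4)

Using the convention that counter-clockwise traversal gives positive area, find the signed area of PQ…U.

Cross-terms: -2, -24, -50, -85, 19, -9  ⇒  Σ = -151
Signed area = Σ/2 = -75.5 (negative ⇒ clockwise traversal).

-75.5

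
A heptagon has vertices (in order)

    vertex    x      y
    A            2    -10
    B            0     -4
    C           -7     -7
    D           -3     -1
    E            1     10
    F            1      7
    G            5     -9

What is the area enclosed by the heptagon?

Apply the shoelace formula: 2A = Σ (x_i·y_{i+1} − x_{i+1}·y_i), indices taken mod 7.
Cross-terms: -8, -28, -14, -29, -3, -44, -32  ⇒  Σ = -158
Area = |Σ|/2 = 79.

79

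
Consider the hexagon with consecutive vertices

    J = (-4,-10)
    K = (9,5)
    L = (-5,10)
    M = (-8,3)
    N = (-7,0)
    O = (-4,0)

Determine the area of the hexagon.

155.5

Cross-terms: 70, 115, 65, 21, 0, 40  ⇒  Σ = 311
Area = |Σ|/2 = 155.5.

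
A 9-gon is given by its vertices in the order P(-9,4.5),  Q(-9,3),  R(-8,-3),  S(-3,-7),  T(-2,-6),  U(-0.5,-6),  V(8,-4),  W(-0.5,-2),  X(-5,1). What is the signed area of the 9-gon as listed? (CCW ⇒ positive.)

Apply the shoelace formula: 2A = Σ (x_i·y_{i+1} − x_{i+1}·y_i), indices taken mod 9.
P→Q: (-9)(3) − (-9)(4.5) = 13.5
Q→R: (-9)(-3) − (-8)(3) = 51
R→S: (-8)(-7) − (-3)(-3) = 47
S→T: (-3)(-6) − (-2)(-7) = 4
T→U: (-2)(-6) − (-0.5)(-6) = 9
U→V: (-0.5)(-4) − (8)(-6) = 50
V→W: (8)(-2) − (-0.5)(-4) = -18
W→X: (-0.5)(1) − (-5)(-2) = -10.5
X→P: (-5)(4.5) − (-9)(1) = -13.5
Σ = 132.5
Signed area = Σ/2 = 66.25 (positive ⇒ counter-clockwise traversal).

66.25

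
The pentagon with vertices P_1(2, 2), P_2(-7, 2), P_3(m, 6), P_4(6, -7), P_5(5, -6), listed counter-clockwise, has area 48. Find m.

The doubled signed area Σ (x_i y_{i+1} − x_{i+1} y_i) is linear in m.
With m=0 it equals -39; the coefficient of m is -9 (from the two edges through P_3).
So -9·m + -39 = 2·48 = 96 ⇒ m = -15.

-15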